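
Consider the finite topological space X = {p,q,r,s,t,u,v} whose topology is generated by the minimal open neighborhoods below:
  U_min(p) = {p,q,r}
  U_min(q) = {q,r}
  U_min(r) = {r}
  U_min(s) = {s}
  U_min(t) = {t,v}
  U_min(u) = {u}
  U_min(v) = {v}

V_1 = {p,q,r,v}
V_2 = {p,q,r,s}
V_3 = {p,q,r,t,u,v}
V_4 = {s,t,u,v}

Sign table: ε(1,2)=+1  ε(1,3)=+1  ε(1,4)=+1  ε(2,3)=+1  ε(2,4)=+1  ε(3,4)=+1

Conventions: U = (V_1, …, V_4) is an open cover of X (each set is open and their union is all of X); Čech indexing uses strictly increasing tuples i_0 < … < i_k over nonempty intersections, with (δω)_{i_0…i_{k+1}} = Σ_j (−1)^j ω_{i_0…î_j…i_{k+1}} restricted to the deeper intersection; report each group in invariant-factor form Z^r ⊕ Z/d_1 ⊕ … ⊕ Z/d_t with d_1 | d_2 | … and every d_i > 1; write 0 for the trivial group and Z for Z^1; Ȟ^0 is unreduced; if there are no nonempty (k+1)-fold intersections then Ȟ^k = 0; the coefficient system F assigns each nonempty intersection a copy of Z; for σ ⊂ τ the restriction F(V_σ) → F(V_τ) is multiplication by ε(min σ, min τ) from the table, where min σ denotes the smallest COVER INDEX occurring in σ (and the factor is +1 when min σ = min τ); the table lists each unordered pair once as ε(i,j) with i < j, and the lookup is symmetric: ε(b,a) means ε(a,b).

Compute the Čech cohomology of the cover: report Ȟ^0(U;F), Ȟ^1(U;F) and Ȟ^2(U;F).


Ȟ^0 ≅ Z,  Ȟ^1 ≅ Z,  Ȟ^2 ≅ 0

nerve of the cover:
  V12={p,q,r} V13={p,q,r,v} V14={v} V23={p,q,r} V24={s} V34={t,u,v}
  V123={p,q,r} V134={v}
C dims 4,6,2; δ0: rk 3, SNF 1^3; δ1: rk 2, SNF 1^2
Ȟ^0 = (4 − 3) − 0 = 1, so Ȟ^0 ≅ Z
Ȟ^1 = (6 − 2) − 3 = 1, so Ȟ^1 ≅ Z
Ȟ^2 = (2 − 0) − 2 = 0, so Ȟ^2 ≅ 0


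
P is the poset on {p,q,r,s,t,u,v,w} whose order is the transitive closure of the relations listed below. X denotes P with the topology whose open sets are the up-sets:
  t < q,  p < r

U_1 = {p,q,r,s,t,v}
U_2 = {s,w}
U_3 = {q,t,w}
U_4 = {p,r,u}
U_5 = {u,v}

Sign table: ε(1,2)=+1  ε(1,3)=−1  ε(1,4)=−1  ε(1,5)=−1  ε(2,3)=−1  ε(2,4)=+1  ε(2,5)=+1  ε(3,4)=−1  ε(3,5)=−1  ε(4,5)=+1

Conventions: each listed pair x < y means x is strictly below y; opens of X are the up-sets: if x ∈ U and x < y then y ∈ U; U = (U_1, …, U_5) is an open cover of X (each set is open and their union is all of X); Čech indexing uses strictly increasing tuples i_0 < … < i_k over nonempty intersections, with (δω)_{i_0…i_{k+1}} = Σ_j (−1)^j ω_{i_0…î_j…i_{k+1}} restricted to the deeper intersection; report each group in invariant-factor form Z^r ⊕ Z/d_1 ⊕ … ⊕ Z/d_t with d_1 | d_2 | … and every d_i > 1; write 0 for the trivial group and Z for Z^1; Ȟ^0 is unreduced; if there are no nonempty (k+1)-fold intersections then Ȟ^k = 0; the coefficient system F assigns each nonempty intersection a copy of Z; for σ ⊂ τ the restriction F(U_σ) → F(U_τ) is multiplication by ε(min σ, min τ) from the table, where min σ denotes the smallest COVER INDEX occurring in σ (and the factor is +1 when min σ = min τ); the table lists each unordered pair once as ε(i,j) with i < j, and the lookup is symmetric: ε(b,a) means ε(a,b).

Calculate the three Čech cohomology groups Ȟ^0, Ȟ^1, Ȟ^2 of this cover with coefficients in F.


nerve simplices:
  U12={s} U13={q,t} U14={p,r} U15={v} U23={w} U45={u}
C dims 5,6; δ0: rk 4, SNF 1^4
degree 0: 5−4−0 = 1 → Ȟ^0 ≅ Z
degree 1: 6−0−4 = 2 → Ȟ^1 ≅ Z^2
degree 2: 0−0−0 = 0 → Ȟ^2 ≅ 0

Ȟ^0 ≅ Z, Ȟ^1 ≅ Z^2, Ȟ^2 ≅ 0


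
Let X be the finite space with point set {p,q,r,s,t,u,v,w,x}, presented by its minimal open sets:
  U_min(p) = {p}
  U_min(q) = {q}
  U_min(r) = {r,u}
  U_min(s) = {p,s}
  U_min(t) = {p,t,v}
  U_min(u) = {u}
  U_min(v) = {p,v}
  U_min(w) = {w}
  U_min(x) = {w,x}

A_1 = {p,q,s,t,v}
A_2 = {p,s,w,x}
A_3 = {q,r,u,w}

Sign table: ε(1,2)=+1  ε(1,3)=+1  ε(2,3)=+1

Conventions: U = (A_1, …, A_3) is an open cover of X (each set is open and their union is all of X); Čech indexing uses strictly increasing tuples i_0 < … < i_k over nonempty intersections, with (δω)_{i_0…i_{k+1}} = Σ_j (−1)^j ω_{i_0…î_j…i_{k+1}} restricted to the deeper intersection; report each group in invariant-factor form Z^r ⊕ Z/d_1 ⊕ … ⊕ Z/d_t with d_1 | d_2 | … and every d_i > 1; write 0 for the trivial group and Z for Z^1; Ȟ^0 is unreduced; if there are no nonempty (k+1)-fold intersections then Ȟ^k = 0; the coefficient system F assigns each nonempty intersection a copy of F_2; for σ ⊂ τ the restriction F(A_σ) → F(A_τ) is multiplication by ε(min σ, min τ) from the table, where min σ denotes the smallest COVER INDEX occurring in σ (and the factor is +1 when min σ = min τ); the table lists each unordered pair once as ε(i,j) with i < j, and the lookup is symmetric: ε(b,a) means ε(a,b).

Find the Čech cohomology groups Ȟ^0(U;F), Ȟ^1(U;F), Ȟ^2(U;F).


nonempty overlaps:
  A12={p,s} A13={q} A23={w}
C dims 3,3; δ0: rk_F2 2
degree 0: 3−2−0 = 1 → Ȟ^0 ≅ Z/2
degree 1: 3−0−2 = 1 → Ȟ^1 ≅ Z/2
degree 2: 0−0−0 = 0 → Ȟ^2 ≅ 0

Ȟ^0(U;F) ≅ Z/2,  Ȟ^1(U;F) ≅ Z/2,  Ȟ^2(U;F) ≅ 0


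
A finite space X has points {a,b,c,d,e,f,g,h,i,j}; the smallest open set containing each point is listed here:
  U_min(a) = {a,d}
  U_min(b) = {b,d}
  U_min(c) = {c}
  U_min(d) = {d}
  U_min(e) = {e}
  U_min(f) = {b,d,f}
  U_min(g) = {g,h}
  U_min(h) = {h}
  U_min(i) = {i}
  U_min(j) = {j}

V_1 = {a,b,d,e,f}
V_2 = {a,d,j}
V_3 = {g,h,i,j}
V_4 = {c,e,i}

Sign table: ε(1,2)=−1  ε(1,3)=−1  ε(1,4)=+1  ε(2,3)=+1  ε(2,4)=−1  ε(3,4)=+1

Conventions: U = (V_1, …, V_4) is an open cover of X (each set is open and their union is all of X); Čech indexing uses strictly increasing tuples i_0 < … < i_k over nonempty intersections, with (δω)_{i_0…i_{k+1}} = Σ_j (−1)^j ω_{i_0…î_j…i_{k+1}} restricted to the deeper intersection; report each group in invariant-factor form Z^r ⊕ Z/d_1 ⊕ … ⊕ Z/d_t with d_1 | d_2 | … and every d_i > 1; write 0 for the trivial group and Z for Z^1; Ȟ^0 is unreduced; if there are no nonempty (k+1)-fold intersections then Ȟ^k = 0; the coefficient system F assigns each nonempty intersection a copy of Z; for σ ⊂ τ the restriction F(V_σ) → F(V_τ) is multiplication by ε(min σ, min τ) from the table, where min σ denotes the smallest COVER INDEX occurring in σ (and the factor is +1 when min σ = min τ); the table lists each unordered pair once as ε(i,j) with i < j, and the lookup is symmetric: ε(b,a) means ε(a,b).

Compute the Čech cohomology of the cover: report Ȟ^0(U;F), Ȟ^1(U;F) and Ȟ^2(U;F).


Ȟ^0 ≅ 0, Ȟ^1 ≅ Z/2, Ȟ^2 ≅ 0

nonempty intersections:
  V12={a,d} V14={e} V23={j} V34={i}
C dims 4,4; δ0: rk 4, SNF 1^3·2
Ȟ^0: (4−4)−0=0 ⇒ 0
Ȟ^1: (4−0)−4=0 plus torsion [2] ⇒ Z/2
Ȟ^2: (0−0)−0=0 ⇒ 0


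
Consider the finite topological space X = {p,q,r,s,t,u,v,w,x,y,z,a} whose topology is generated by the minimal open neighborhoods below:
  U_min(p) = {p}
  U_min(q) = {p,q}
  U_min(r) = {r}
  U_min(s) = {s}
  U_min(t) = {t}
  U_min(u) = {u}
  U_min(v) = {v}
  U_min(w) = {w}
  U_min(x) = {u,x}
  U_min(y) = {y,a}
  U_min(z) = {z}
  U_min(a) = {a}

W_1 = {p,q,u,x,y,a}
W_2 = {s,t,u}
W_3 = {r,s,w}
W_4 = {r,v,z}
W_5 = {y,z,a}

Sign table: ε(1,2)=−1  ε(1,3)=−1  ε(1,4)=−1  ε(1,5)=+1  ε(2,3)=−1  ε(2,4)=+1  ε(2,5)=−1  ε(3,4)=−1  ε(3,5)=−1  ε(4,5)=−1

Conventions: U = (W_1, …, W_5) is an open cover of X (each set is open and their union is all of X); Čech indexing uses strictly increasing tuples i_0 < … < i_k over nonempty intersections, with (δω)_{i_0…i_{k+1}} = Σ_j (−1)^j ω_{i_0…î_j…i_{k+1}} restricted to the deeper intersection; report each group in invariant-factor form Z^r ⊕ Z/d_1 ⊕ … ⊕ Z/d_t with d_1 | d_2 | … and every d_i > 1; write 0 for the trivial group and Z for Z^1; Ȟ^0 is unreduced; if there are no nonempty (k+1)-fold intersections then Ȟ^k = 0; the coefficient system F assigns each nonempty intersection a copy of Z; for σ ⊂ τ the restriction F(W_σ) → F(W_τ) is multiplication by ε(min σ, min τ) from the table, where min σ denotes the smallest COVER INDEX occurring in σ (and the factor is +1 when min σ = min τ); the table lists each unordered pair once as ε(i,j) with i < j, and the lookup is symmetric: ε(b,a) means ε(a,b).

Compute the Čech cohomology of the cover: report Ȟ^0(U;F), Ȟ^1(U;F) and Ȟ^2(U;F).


intersection data:
  W12={u} W15={y,a} W23={s} W34={r} W45={z}
C dims 5,5; δ0: rk 4, SNF 1^4
Ȟ^0 = (5 − 4) − 0 = 1, so Ȟ^0 ≅ Z
Ȟ^1 = (5 − 0) − 4 = 1, so Ȟ^1 ≅ Z
Ȟ^2 = (0 − 0) − 0 = 0, so Ȟ^2 ≅ 0

Ȟ^0 ≅ Z; Ȟ^1 ≅ Z; Ȟ^2 ≅ 0


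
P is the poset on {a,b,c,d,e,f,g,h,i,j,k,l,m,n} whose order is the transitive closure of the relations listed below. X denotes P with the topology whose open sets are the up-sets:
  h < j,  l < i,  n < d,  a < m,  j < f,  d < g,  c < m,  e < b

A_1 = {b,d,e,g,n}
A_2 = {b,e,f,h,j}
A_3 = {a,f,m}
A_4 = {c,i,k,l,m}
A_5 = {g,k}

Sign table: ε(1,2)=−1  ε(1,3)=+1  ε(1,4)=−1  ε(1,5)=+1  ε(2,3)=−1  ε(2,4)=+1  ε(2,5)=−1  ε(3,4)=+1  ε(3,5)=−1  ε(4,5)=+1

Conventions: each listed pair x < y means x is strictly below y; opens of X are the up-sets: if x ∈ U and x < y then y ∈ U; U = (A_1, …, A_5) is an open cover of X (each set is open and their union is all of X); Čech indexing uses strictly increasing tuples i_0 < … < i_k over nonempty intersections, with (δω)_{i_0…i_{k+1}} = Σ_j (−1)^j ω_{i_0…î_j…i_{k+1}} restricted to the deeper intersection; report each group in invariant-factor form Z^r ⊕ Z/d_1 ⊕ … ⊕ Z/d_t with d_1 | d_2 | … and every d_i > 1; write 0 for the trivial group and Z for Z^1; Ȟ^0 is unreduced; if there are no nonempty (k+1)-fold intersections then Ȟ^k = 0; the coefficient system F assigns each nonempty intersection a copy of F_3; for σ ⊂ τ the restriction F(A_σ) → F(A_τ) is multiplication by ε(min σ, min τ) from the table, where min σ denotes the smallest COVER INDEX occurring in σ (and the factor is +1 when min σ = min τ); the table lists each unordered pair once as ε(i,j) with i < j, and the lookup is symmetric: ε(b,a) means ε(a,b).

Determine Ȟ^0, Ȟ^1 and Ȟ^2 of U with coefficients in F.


Ȟ^0 = Z/3,  Ȟ^1 = Z/3,  Ȟ^2 = 0

nerve of the cover:
  A12={b,e} A15={g} A23={f} A34={m} A45={k}
C dims 5,5; δ0: rk_F3 4
Ȟ^0 = (5 − 4) − 0 = 1, so Ȟ^0 ≅ Z/3
Ȟ^1 = (5 − 0) − 4 = 1, so Ȟ^1 ≅ Z/3
Ȟ^2 = (0 − 0) − 0 = 0, so Ȟ^2 ≅ 0


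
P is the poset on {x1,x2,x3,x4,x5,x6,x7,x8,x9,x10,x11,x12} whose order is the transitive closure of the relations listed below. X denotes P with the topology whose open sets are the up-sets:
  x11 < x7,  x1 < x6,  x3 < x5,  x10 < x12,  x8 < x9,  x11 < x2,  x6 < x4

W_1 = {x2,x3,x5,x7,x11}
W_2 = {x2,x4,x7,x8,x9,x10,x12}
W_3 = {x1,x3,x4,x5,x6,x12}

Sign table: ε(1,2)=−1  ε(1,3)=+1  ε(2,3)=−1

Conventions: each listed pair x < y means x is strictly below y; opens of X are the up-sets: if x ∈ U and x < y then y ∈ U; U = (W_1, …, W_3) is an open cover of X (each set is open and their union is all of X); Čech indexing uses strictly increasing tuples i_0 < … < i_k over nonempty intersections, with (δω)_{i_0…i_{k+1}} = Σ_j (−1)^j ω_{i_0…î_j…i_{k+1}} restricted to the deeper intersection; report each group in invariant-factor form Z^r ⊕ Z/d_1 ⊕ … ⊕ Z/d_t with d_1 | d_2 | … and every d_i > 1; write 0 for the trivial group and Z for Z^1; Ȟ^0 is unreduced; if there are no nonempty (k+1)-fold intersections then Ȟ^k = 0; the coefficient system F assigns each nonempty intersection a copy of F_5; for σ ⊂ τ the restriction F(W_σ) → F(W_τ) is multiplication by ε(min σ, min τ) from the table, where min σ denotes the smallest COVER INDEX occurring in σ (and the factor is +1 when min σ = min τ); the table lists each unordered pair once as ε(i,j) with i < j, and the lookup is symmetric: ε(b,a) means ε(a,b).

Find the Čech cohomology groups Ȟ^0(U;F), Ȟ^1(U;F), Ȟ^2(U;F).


Ȟ^0(U;F) ≅ Z/5; Ȟ^1(U;F) ≅ Z/5; Ȟ^2(U;F) ≅ 0

nonempty overlaps:
  W12={x2,x7} W13={x3,x5} W23={x4,x12}
C dims 3,3; δ0: rk_F5 2
degree 0: 3−2−0 = 1 → Ȟ^0 ≅ Z/5
degree 1: 3−0−2 = 1 → Ȟ^1 ≅ Z/5
degree 2: 0−0−0 = 0 → Ȟ^2 ≅ 0


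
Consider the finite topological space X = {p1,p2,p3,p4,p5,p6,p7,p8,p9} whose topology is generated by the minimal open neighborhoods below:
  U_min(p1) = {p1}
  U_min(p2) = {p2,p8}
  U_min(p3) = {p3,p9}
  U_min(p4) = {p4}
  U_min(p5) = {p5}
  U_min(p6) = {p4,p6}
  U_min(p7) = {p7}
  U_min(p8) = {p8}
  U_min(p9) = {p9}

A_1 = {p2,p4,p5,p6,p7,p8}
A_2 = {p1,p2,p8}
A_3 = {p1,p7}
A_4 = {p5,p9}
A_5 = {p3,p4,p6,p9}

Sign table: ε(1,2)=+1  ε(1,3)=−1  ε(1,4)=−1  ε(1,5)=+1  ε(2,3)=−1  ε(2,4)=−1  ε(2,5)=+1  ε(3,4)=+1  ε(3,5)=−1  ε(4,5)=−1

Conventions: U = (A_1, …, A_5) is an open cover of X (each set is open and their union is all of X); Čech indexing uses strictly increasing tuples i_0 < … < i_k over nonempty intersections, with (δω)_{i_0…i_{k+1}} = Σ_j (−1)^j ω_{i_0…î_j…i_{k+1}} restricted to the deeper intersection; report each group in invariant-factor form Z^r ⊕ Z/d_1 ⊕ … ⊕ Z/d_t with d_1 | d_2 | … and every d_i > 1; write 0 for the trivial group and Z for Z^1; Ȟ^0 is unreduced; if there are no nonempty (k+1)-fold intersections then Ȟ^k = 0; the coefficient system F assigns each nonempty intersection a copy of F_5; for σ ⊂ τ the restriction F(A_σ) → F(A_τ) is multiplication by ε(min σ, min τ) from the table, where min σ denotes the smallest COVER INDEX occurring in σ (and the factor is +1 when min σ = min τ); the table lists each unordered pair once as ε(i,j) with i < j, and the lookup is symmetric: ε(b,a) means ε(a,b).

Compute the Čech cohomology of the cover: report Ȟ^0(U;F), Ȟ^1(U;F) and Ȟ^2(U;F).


Ȟ^0 = Z/5, Ȟ^1 = Z/5 ⊕ Z/5 and Ȟ^2 = 0

intersection data:
  A12={p2,p8} A13={p7} A14={p5} A15={p4,p6} A23={p1} A45={p9}
C dims 5,6; δ0: rk_F5 4
Ȟ^0 = (5 − 4) − 0 = 1, so Ȟ^0 ≅ Z/5
Ȟ^1 = (6 − 0) − 4 = 2, so Ȟ^1 ≅ Z/5 ⊕ Z/5
Ȟ^2 = (0 − 0) − 0 = 0, so Ȟ^2 ≅ 0


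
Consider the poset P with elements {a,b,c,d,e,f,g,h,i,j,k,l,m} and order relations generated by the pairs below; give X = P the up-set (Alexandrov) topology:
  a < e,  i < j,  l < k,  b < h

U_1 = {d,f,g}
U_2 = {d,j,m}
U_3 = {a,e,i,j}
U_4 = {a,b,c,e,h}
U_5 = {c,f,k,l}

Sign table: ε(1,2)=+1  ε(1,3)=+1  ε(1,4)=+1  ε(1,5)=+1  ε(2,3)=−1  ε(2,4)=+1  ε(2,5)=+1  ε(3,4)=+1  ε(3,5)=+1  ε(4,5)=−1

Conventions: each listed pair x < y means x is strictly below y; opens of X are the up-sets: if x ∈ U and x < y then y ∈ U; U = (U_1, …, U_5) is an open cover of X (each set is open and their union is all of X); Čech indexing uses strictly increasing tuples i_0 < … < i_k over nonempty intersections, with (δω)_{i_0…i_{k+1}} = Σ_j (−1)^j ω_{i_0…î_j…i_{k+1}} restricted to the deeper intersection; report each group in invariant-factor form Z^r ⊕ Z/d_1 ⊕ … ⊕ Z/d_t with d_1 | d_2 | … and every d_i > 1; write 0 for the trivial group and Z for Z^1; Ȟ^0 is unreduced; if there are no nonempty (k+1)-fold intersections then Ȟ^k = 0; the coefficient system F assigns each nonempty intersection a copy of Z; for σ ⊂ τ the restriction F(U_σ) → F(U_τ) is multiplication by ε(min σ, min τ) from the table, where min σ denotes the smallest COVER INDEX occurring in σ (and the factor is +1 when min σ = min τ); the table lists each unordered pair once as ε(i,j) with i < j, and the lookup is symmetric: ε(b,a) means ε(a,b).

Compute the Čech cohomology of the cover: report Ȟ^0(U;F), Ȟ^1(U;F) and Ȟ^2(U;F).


cover nerve:
  U12={d} U15={f} U23={j} U34={a,e} U45={c}
C dims 5,5; δ0: rk 4, SNF 1^4
Ȟ^0: (5−4)−0=1 ⇒ Z
Ȟ^1: (5−0)−4=1 ⇒ Z
Ȟ^2: (0−0)−0=0 ⇒ 0

Ȟ^0 = Z; Ȟ^1 = Z; Ȟ^2 = 0


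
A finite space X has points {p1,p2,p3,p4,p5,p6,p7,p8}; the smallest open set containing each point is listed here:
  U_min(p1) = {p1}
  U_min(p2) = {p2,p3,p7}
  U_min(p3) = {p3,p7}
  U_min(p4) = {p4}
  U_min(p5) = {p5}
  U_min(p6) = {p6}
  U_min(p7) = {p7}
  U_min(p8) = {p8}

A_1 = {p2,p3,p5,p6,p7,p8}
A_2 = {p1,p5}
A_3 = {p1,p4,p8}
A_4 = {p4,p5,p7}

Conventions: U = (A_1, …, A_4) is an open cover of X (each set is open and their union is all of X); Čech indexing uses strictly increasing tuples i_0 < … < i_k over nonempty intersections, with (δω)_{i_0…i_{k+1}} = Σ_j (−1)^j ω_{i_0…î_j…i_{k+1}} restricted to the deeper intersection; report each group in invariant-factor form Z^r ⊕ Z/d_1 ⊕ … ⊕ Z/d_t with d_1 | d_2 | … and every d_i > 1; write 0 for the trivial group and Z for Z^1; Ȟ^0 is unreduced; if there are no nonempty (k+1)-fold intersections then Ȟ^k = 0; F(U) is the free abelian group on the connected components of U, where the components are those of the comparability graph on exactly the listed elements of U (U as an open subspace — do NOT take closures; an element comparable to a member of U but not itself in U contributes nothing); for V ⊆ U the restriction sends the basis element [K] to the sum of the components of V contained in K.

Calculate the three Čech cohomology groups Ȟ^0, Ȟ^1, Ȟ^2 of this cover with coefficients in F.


Ȟ^0 = Z^6, Ȟ^1 = 0 and Ȟ^2 = 0

nonempty overlaps:
  A12={p5} A13={p8} A14={p5,p7} A23={p1} A24={p5} A34={p4}
  A124={p5}
components per intersection:
  A1: {p2,p3,p7} {p5} {p6} {p8}
  A2: {p1} {p5}
  A3: {p1} {p4} {p8}
  A4: {p4} {p5} {p7}
  A12: {p5}
  A13: {p8}
  A14: {p5} {p7}
  A23: {p1}
  A24: {p5}
  A34: {p4}
  A124: {p5}
C dims 12,7,1; δ0: rk 6, SNF 1^6; δ1: rk 1, SNF 1^1
degree 0: 12−6−0 = 6 → Ȟ^0 ≅ Z^6
degree 1: 7−1−6 = 0 → Ȟ^1 ≅ 0
degree 2: 1−0−1 = 0 → Ȟ^2 ≅ 0


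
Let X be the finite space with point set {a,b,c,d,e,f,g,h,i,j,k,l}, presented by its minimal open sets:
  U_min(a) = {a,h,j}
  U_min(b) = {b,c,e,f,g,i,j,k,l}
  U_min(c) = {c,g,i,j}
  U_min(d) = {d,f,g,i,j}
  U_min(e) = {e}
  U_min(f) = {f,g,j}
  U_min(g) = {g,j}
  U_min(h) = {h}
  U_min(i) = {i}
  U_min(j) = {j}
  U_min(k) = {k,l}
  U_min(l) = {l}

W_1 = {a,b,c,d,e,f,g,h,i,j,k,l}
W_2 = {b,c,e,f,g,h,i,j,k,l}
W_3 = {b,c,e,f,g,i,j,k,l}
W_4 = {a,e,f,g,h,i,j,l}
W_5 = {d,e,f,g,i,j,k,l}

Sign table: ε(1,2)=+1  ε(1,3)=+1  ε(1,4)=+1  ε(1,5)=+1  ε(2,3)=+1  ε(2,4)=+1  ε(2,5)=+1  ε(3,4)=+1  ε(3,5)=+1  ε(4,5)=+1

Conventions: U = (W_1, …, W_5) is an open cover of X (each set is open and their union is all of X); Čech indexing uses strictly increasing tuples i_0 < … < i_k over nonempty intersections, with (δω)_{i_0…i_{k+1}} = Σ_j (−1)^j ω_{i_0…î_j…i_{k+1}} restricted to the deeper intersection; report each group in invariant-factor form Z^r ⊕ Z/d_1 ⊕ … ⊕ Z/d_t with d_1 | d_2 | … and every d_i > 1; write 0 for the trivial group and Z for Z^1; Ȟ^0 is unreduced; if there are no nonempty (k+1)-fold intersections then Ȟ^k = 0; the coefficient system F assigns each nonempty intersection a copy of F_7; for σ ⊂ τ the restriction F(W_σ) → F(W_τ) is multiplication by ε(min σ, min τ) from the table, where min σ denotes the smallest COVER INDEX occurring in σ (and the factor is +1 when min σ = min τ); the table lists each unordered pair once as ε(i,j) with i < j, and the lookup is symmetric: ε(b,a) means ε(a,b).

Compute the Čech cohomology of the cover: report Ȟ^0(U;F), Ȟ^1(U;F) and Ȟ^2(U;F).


Ȟ^0(U;F) ≅ Z/7; Ȟ^1(U;F) ≅ 0; Ȟ^2(U;F) ≅ 0

nerve simplices:
  W12={b,c,e,f,g,h,i,j,k,l} W13={b,c,e,f,g,i,j,k,l} W14={a,e,f,g,h,i,j,l} W15={d,e,f,g,i,j,k,l} W23={b,c,e,f,g,i,j,k,l} W24={e,f,g,h,i,j,l} W25={e,f,g,i,j,k,l} W34={e,f,g,i,j,l} W35={e,f,g,i,j,k,l} W45={e,f,g,i,j,l}
  W123={b,c,e,f,g,i,j,k,l} W124={e,f,g,h,i,j,l} W125={e,f,g,i,j,k,l} W134={e,f,g,i,j,l} W135={e,f,g,i,j,k,l} W145={e,f,g,i,j,l} W234={e,f,g,i,j,l} W235={e,f,g,i,j,k,l} W245={e,f,g,i,j,l} W345={e,f,g,i,j,l}
  W1234={e,f,g,i,j,l} W1235={e,f,g,i,j,k,l} W1245={e,f,g,i,j,l} W1345={e,f,g,i,j,l} W2345={e,f,g,i,j,l}
  W12345={e,f,g,i,j,l}
C dims 5,10,10,5; δ0: rk_F7 4; δ1: rk_F7 6; δ2: rk_F7 4
degree 0: 5−4−0 = 1 → Ȟ^0 ≅ Z/7
degree 1: 10−6−4 = 0 → Ȟ^1 ≅ 0
degree 2: 10−4−6 = 0 → Ȟ^2 ≅ 0


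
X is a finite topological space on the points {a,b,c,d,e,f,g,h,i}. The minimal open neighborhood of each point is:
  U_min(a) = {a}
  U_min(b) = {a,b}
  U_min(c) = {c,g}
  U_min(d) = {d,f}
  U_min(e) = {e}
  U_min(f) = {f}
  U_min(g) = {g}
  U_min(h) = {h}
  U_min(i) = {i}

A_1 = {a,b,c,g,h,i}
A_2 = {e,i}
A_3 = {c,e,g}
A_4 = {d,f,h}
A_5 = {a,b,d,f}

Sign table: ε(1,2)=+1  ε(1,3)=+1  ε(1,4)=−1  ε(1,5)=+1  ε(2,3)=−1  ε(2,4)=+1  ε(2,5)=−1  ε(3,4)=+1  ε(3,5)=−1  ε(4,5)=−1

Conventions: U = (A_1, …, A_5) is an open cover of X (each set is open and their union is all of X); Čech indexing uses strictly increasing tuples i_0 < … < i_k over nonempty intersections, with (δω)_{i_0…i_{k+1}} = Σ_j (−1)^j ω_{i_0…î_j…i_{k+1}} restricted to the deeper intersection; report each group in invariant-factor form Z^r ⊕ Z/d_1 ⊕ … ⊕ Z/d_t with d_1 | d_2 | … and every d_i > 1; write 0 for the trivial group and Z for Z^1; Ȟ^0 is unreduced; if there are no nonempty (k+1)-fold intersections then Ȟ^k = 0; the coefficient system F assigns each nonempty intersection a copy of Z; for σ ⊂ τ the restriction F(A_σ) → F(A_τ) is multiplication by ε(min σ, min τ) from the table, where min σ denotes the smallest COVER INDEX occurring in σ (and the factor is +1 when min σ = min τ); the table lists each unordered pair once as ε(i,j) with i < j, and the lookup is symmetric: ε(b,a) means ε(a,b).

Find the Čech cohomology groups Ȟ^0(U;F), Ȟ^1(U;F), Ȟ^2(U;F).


Ȟ^0 ≅ 0; Ȟ^1 ≅ Z ⊕ Z/2; Ȟ^2 ≅ 0

nerve of the cover:
  A12={i} A13={c,g} A14={h} A15={a,b} A23={e} A45={d,f}
C dims 5,6; δ0: rk 5, SNF 1^4·2
Ȟ^0 = (5 − 5) − 0 = 0, so Ȟ^0 ≅ 0
Ȟ^1 = (6 − 0) − 5 = 1 plus torsion [2], so Ȟ^1 ≅ Z ⊕ Z/2
Ȟ^2 = (0 − 0) − 0 = 0, so Ȟ^2 ≅ 0


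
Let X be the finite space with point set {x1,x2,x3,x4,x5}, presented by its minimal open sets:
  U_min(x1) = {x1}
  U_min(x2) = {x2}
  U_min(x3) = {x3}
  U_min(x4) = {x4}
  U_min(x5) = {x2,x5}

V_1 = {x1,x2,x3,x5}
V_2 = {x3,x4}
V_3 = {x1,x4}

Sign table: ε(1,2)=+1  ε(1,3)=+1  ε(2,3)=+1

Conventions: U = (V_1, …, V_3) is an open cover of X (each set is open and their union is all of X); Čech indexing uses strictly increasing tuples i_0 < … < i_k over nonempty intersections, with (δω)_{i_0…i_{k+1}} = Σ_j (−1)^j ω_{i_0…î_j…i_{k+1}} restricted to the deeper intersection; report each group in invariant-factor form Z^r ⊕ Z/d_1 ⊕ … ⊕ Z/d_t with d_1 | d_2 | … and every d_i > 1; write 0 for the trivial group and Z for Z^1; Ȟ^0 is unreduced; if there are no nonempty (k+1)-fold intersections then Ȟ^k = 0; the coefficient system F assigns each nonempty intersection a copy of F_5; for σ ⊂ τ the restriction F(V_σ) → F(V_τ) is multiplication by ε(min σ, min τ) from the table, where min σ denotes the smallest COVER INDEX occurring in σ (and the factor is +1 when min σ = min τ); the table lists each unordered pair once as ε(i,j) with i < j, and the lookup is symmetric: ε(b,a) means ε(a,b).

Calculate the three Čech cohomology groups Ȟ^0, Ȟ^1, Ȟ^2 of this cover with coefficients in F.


nerve of the cover:
  V12={x3} V13={x1} V23={x4}
C dims 3,3; δ0: rk_F5 2
Ȟ^0 = (3 − 2) − 0 = 1, so Ȟ^0 ≅ Z/5
Ȟ^1 = (3 − 0) − 2 = 1, so Ȟ^1 ≅ Z/5
Ȟ^2 = (0 − 0) − 0 = 0, so Ȟ^2 ≅ 0

Ȟ^0(U;F) ≅ Z/5; Ȟ^1(U;F) ≅ Z/5; Ȟ^2(U;F) ≅ 0


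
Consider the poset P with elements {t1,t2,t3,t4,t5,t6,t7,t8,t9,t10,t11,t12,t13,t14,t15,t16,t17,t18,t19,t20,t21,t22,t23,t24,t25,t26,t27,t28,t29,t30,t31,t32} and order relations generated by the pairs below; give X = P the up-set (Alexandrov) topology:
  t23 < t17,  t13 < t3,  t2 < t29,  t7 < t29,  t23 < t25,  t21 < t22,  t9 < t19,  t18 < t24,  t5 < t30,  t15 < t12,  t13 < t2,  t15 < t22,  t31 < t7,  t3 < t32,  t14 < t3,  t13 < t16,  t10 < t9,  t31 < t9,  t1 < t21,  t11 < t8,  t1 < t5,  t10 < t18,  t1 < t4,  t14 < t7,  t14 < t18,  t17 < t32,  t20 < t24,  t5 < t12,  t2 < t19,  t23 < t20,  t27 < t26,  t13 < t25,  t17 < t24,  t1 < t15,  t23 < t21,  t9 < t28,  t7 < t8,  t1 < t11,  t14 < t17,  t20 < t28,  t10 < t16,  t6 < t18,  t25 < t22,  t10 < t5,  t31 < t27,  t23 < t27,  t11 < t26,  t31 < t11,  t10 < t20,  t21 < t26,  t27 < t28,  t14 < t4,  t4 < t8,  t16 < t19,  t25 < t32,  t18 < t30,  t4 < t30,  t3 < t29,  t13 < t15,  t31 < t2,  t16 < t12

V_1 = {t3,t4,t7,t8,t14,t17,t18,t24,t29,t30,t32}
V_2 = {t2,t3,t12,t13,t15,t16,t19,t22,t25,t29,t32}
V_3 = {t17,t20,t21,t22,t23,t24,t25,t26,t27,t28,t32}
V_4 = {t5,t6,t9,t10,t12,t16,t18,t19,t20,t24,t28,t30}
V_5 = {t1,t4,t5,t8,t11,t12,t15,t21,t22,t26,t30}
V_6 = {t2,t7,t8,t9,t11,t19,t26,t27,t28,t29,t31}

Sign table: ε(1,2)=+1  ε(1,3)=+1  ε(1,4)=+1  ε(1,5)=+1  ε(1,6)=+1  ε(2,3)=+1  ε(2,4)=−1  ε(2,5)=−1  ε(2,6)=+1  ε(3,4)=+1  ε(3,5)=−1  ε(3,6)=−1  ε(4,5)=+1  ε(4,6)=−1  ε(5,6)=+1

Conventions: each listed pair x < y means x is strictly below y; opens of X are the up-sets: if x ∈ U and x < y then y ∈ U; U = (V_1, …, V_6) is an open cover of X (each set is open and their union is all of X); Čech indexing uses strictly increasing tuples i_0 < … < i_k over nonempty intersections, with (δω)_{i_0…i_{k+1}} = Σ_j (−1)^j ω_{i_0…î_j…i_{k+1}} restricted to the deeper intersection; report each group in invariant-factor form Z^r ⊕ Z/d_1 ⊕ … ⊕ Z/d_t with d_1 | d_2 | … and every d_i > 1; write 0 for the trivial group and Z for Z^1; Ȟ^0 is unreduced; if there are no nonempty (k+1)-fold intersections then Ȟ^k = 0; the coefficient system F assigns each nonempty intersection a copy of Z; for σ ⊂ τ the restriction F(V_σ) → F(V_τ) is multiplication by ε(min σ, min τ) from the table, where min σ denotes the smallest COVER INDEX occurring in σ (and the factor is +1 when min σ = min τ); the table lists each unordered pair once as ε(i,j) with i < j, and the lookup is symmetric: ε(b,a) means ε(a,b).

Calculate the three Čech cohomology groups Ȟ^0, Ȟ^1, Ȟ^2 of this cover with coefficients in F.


cover nerve:
  V12={t3,t29,t32} V13={t17,t24,t32} V14={t18,t24,t30} V15={t4,t8,t30} V16={t7,t8,t29} V23={t22,t25,t32} V24={t12,t16,t19} V25={t12,t15,t22} V26={t2,t19,t29} V34={t20,t24,t28} V35={t21,t22,t26} V36={t26,t27,t28} V45={t5,t12,t30} V46={t9,t19,t28} V56={t8,t11,t26}
  V123={t32} V126={t29} V134={t24} V145={t30} V156={t8} V235={t22} V245={t12} V246={t19} V346={t28} V356={t26}
C dims 6,15,10; δ0: rk 6, SNF 1^5·2; δ1: rk 9, SNF 1^9
Ȟ^0: (6−6)−0=0 ⇒ 0
Ȟ^1: (15−9)−6=0 plus torsion [2] ⇒ Z/2
Ȟ^2: (10−0)−9=1 ⇒ Z

Ȟ^0 = 0,  Ȟ^1 = Z/2,  Ȟ^2 = Z


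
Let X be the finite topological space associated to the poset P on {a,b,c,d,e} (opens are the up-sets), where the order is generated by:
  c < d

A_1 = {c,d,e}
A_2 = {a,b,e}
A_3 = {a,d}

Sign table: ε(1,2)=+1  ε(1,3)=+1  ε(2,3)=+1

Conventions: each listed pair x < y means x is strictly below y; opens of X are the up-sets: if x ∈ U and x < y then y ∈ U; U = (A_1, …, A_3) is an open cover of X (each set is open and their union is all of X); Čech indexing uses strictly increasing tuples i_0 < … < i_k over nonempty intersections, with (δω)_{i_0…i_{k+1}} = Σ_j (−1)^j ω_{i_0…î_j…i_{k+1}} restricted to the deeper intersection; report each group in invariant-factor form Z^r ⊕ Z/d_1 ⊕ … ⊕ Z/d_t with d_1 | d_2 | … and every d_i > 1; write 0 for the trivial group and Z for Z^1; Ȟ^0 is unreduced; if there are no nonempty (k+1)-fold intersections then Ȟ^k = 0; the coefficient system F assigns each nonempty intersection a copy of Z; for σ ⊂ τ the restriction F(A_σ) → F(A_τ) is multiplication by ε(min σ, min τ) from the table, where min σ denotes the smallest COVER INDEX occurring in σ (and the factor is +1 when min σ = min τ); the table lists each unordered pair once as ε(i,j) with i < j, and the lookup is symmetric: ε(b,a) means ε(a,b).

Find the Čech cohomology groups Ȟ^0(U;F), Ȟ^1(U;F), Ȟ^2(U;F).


Ȟ^0 ≅ Z,  Ȟ^1 ≅ Z,  Ȟ^2 ≅ 0

intersection data:
  A12={e} A13={d} A23={a}
C dims 3,3; δ0: rk 2, SNF 1^2
Ȟ^0 = (3 − 2) − 0 = 1, so Ȟ^0 ≅ Z
Ȟ^1 = (3 − 0) − 2 = 1, so Ȟ^1 ≅ Z
Ȟ^2 = (0 − 0) − 0 = 0, so Ȟ^2 ≅ 0


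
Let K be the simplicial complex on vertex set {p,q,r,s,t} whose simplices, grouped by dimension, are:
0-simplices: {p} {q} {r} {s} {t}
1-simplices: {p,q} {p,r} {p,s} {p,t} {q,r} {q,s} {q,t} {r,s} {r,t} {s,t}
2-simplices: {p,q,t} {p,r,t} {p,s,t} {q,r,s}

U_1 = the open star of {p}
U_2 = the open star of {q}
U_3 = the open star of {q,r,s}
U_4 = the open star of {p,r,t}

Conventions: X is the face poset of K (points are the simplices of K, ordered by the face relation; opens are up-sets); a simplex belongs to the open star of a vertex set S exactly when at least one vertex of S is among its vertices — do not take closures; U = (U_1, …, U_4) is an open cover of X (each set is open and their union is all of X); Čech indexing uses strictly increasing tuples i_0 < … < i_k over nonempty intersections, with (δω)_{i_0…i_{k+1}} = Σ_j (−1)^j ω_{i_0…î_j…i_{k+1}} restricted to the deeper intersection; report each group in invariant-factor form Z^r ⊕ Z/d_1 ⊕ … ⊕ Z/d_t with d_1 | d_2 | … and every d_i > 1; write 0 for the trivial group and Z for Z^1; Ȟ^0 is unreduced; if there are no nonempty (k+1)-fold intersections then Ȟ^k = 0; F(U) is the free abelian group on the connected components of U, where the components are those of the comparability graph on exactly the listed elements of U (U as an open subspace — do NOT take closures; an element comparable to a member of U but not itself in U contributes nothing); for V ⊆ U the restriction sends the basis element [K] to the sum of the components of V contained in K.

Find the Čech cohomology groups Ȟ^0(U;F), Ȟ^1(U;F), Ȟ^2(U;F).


Ȟ^0 ≅ Z, Ȟ^1 ≅ Z^2, Ȟ^2 ≅ 0

nerve simplices:
  U1={{p},{p,q},{p,r},{p,s},{p,t},{p,q,t},{p,r,t},{p,s,t}} U2={{q},{p,q},{q,r},{q,s},{q,t},{p,q,t},{q,r,s}} U3={{q},{r},{s},{p,q},{p,r},{p,s},{q,r},{q,s},{q,t},{r,s},{r,t},{s,t},{p,q,t},{p,r,t},{p,s,t},{q,r,s}} U4={{p},{r},{t},{p,q},{p,r},{p,s},{p,t},{q,r},{q,t},{r,s},{r,t},{s,t},{p,q,t},{p,r,t},{p,s,t},{q,r,s}}
  U12={{p,q},{p,q,t}} U13={{p,q},{p,r},{p,s},{p,q,t},{p,r,t},{p,s,t}} U14={{p},{p,q},{p,r},{p,s},{p,t},{p,q,t},{p,r,t},{p,s,t}} U23={{q},{p,q},{q,r},{q,s},{q,t},{p,q,t},{q,r,s}} U24={{p,q},{q,r},{q,t},{p,q,t},{q,r,s}} U34={{r},{p,q},{p,r},{p,s},{q,r},{q,t},{r,s},{r,t},{s,t},{p,q,t},{p,r,t},{p,s,t},{q,r,s}}
  U123={{p,q},{p,q,t}} U124={{p,q},{p,q,t}} U134={{p,q},{p,r},{p,s},{p,q,t},{p,r,t},{p,s,t}} U234={{p,q},{q,r},{q,t},{p,q,t},{q,r,s}}
  U1234={{p,q},{p,q,t}}
components per intersection:
  U1: {{p},{p,q},{p,r},{p,s},{p,t},{p,q,t},{p,r,t},{p,s,t}}
  U2: {{q},{p,q},{q,r},{q,s},{q,t},{p,q,t},{q,r,s}}
  U3: {{q},{r},{s},{p,q},{p,r},{p,s},{q,r},{q,s},{q,t},{r,s},{r,t},{s,t},{p,q,t},{p,r,t},{p,s,t},{q,r,s}}
  U4: {{p},{r},{t},{p,q},{p,r},{p,s},{p,t},{q,r},{q,t},{r,s},{r,t},{s,t},{p,q,t},{p,r,t},{p,s,t},{q,r,s}}
  U12: {{p,q},{p,q,t}}
  U13: {{p,q},{p,q,t}} {{p,r},{p,r,t}} {{p,s},{p,s,t}}
  U14: {{p},{p,q},{p,r},{p,s},{p,t},{p,q,t},{p,r,t},{p,s,t}}
  U23: {{q},{p,q},{q,r},{q,s},{q,t},{p,q,t},{q,r,s}}
  U24: {{p,q},{q,t},{p,q,t}} {{q,r},{q,r,s}}
  U34: {{r},{p,r},{q,r},{r,s},{r,t},{p,r,t},{q,r,s}} {{p,q},{q,t},{p,q,t}} {{p,s},{s,t},{p,s,t}}
  U123: {{p,q},{p,q,t}}
  U124: {{p,q},{p,q,t}}
  U134: {{p,q},{p,q,t}} {{p,r},{p,r,t}} {{p,s},{p,s,t}}
  U234: {{p,q},{q,t},{p,q,t}} {{q,r},{q,r,s}}
  U1234: {{p,q},{p,q,t}}
C dims 4,11,7,1; δ0: rk 3, SNF 1^3; δ1: rk 6, SNF 1^6; δ2: rk 1, SNF 1^1
degree 0: 4−3−0 = 1 → Ȟ^0 ≅ Z
degree 1: 11−6−3 = 2 → Ȟ^1 ≅ Z^2
degree 2: 7−1−6 = 0 → Ȟ^2 ≅ 0


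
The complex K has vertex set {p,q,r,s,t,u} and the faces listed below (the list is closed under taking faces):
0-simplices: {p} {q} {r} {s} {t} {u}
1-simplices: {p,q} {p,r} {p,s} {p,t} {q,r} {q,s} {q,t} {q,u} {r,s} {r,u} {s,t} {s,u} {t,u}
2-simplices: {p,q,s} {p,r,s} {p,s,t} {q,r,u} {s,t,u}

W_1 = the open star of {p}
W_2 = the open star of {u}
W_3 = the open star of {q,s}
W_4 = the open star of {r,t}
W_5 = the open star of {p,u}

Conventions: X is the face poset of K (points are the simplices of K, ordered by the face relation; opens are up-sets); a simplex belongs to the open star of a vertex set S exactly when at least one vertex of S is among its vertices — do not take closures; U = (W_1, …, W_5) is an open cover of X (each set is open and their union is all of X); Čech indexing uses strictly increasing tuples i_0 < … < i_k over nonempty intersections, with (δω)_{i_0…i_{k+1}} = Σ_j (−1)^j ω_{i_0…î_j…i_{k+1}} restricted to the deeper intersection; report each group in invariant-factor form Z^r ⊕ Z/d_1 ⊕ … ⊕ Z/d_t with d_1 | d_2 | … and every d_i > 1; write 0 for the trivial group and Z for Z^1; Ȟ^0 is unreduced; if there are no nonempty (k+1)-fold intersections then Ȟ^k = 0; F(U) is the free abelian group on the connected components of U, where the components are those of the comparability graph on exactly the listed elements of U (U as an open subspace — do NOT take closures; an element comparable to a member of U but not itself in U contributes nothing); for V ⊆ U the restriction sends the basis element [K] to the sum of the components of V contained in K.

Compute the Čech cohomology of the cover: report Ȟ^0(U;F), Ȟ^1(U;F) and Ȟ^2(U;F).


Ȟ^0 = Z; Ȟ^1 = Z^3; Ȟ^2 = 0

nonempty intersections:
  W1={{p},{p,q},{p,r},{p,s},{p,t},{p,q,s},{p,r,s},{p,s,t}} W2={{u},{q,u},{r,u},{s,u},{t,u},{q,r,u},{s,t,u}} W3={{q},{s},{p,q},{p,s},{q,r},{q,s},{q,t},{q,u},{r,s},{s,t},{s,u},{p,q,s},{p,r,s},{p,s,t},{q,r,u},{s,t,u}} W4={{r},{t},{p,r},{p,t},{q,r},{q,t},{r,s},{r,u},{s,t},{t,u},{p,r,s},{p,s,t},{q,r,u},{s,t,u}} W5={{p},{u},{p,q},{p,r},{p,s},{p,t},{q,u},{r,u},{s,u},{t,u},{p,q,s},{p,r,s},{p,s,t},{q,r,u},{s,t,u}}
  W13={{p,q},{p,s},{p,q,s},{p,r,s},{p,s,t}} W14={{p,r},{p,t},{p,r,s},{p,s,t}} W15={{p},{p,q},{p,r},{p,s},{p,t},{p,q,s},{p,r,s},{p,s,t}} W23={{q,u},{s,u},{q,r,u},{s,t,u}} W24={{r,u},{t,u},{q,r,u},{s,t,u}} W25={{u},{q,u},{r,u},{s,u},{t,u},{q,r,u},{s,t,u}} W34={{q,r},{q,t},{r,s},{s,t},{p,r,s},{p,s,t},{q,r,u},{s,t,u}} W35={{p,q},{p,s},{q,u},{s,u},{p,q,s},{p,r,s},{p,s,t},{q,r,u},{s,t,u}} W45={{p,r},{p,t},{r,u},{t,u},{p,r,s},{p,s,t},{q,r,u},{s,t,u}}
  W134={{p,r,s},{p,s,t}} W135={{p,q},{p,s},{p,q,s},{p,r,s},{p,s,t}} W145={{p,r},{p,t},{p,r,s},{p,s,t}} W234={{q,r,u},{s,t,u}} W235={{q,u},{s,u},{q,r,u},{s,t,u}} W245={{r,u},{t,u},{q,r,u},{s,t,u}} W345={{p,r,s},{p,s,t},{q,r,u},{s,t,u}}
  W1345={{p,r,s},{p,s,t}} W2345={{q,r,u},{s,t,u}}
components per intersection:
  W1: {{p},{p,q},{p,r},{p,s},{p,t},{p,q,s},{p,r,s},{p,s,t}}
  W2: {{u},{q,u},{r,u},{s,u},{t,u},{q,r,u},{s,t,u}}
  W3: {{q},{s},{p,q},{p,s},{q,r},{q,s},{q,t},{q,u},{r,s},{s,t},{s,u},{p,q,s},{p,r,s},{p,s,t},{q,r,u},{s,t,u}}
  W4: {{r},{p,r},{q,r},{r,s},{r,u},{p,r,s},{q,r,u}} {{t},{p,t},{q,t},{s,t},{t,u},{p,s,t},{s,t,u}}
  W5: {{p},{p,q},{p,r},{p,s},{p,t},{p,q,s},{p,r,s},{p,s,t}} {{u},{q,u},{r,u},{s,u},{t,u},{q,r,u},{s,t,u}}
  W13: {{p,q},{p,s},{p,q,s},{p,r,s},{p,s,t}}
  W14: {{p,r},{p,r,s}} {{p,t},{p,s,t}}
  W15: {{p},{p,q},{p,r},{p,s},{p,t},{p,q,s},{p,r,s},{p,s,t}}
  W23: {{q,u},{q,r,u}} {{s,u},{s,t,u}}
  W24: {{r,u},{q,r,u}} {{t,u},{s,t,u}}
  W25: {{u},{q,u},{r,u},{s,u},{t,u},{q,r,u},{s,t,u}}
  W34: {{q,r},{q,r,u}} {{q,t}} {{r,s},{p,r,s}} {{s,t},{p,s,t},{s,t,u}}
  W35: {{p,q},{p,s},{p,q,s},{p,r,s},{p,s,t}} {{q,u},{q,r,u}} {{s,u},{s,t,u}}
  W45: {{p,r},{p,r,s}} {{p,t},{p,s,t}} {{r,u},{q,r,u}} {{t,u},{s,t,u}}
  W134: {{p,r,s}} {{p,s,t}}
  W135: {{p,q},{p,s},{p,q,s},{p,r,s},{p,s,t}}
  W145: {{p,r},{p,r,s}} {{p,t},{p,s,t}}
  W234: {{q,r,u}} {{s,t,u}}
  W235: {{q,u},{q,r,u}} {{s,u},{s,t,u}}
  W245: {{r,u},{q,r,u}} {{t,u},{s,t,u}}
  W345: {{p,r,s}} {{p,s,t}} {{q,r,u}} {{s,t,u}}
  W1345: {{p,r,s}} {{p,s,t}}
  W2345: {{q,r,u}} {{s,t,u}}
C dims 7,20,15,4; δ0: rk 6, SNF 1^6; δ1: rk 11, SNF 1^11; δ2: rk 4, SNF 1^4
Ȟ^0: (7−6)−0=1 ⇒ Z
Ȟ^1: (20−11)−6=3 ⇒ Z^3
Ȟ^2: (15−4)−11=0 ⇒ 0


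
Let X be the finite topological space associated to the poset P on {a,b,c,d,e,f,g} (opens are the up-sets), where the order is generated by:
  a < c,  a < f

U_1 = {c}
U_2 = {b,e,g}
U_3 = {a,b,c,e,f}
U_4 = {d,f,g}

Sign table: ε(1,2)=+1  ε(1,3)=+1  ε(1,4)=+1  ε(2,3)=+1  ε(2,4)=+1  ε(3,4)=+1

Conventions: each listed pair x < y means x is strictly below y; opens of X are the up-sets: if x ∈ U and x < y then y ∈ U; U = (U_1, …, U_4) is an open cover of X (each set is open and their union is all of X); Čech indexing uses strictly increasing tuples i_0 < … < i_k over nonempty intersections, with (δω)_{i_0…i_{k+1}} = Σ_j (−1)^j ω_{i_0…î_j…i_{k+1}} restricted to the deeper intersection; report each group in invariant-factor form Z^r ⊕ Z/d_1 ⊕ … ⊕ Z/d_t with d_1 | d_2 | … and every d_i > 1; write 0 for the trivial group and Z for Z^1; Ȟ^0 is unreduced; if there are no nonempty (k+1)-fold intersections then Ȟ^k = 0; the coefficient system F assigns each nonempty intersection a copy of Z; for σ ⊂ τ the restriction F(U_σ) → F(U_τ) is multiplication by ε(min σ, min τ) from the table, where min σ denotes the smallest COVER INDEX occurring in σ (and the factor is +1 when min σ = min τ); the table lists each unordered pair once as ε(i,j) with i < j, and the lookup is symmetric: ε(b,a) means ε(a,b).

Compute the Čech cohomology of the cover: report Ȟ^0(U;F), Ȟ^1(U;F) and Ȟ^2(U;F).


nonempty overlaps:
  U13={c} U23={b,e} U24={g} U34={f}
C dims 4,4; δ0: rk 3, SNF 1^3
degree 0: 4−3−0 = 1 → Ȟ^0 ≅ Z
degree 1: 4−0−3 = 1 → Ȟ^1 ≅ Z
degree 2: 0−0−0 = 0 → Ȟ^2 ≅ 0

Ȟ^0 = Z,  Ȟ^1 = Z,  Ȟ^2 = 0


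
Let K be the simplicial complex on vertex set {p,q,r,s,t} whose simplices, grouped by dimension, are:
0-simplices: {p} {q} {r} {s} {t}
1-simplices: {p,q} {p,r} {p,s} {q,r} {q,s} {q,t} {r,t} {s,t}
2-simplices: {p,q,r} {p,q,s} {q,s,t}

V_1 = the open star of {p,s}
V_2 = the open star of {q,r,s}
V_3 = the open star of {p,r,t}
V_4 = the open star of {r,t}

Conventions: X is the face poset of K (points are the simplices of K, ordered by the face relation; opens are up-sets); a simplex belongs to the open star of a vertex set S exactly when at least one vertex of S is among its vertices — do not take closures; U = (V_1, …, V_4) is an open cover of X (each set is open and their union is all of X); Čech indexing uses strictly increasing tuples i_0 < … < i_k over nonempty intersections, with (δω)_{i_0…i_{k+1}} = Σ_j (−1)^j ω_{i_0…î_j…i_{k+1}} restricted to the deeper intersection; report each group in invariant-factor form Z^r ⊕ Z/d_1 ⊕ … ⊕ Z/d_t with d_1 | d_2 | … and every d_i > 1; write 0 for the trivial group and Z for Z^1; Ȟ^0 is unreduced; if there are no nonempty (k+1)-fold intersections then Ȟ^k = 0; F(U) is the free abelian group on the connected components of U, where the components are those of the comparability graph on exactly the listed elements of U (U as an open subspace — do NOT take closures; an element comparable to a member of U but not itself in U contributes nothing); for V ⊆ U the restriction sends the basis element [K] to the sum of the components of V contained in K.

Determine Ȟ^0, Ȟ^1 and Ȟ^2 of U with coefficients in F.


nonempty intersections:
  V1={{p},{s},{p,q},{p,r},{p,s},{q,s},{s,t},{p,q,r},{p,q,s},{q,s,t}} V2={{q},{r},{s},{p,q},{p,r},{p,s},{q,r},{q,s},{q,t},{r,t},{s,t},{p,q,r},{p,q,s},{q,s,t}} V3={{p},{r},{t},{p,q},{p,r},{p,s},{q,r},{q,t},{r,t},{s,t},{p,q,r},{p,q,s},{q,s,t}} V4={{r},{t},{p,r},{q,r},{q,t},{r,t},{s,t},{p,q,r},{q,s,t}}
  V12={{s},{p,q},{p,r},{p,s},{q,s},{s,t},{p,q,r},{p,q,s},{q,s,t}} V13={{p},{p,q},{p,r},{p,s},{s,t},{p,q,r},{p,q,s},{q,s,t}} V14={{p,r},{s,t},{p,q,r},{q,s,t}} V23={{r},{p,q},{p,r},{p,s},{q,r},{q,t},{r,t},{s,t},{p,q,r},{p,q,s},{q,s,t}} V24={{r},{p,r},{q,r},{q,t},{r,t},{s,t},{p,q,r},{q,s,t}} V34={{r},{t},{p,r},{q,r},{q,t},{r,t},{s,t},{p,q,r},{q,s,t}}
  V123={{p,q},{p,r},{p,s},{s,t},{p,q,r},{p,q,s},{q,s,t}} V124={{p,r},{s,t},{p,q,r},{q,s,t}} V134={{p,r},{s,t},{p,q,r},{q,s,t}} V234={{r},{p,r},{q,r},{q,t},{r,t},{s,t},{p,q,r},{q,s,t}}
  V1234={{p,r},{s,t},{p,q,r},{q,s,t}}
components per intersection:
  V1: {{p},{s},{p,q},{p,r},{p,s},{q,s},{s,t},{p,q,r},{p,q,s},{q,s,t}}
  V2: {{q},{r},{s},{p,q},{p,r},{p,s},{q,r},{q,s},{q,t},{r,t},{s,t},{p,q,r},{p,q,s},{q,s,t}}
  V3: {{p},{r},{t},{p,q},{p,r},{p,s},{q,r},{q,t},{r,t},{s,t},{p,q,r},{p,q,s},{q,s,t}}
  V4: {{r},{t},{p,r},{q,r},{q,t},{r,t},{s,t},{p,q,r},{q,s,t}}
  V12: {{s},{p,q},{p,r},{p,s},{q,s},{s,t},{p,q,r},{p,q,s},{q,s,t}}
  V13: {{p},{p,q},{p,r},{p,s},{p,q,r},{p,q,s}} {{s,t},{q,s,t}}
  V14: {{p,r},{p,q,r}} {{s,t},{q,s,t}}
  V23: {{r},{p,q},{p,r},{p,s},{q,r},{r,t},{p,q,r},{p,q,s}} {{q,t},{s,t},{q,s,t}}
  V24: {{r},{p,r},{q,r},{r,t},{p,q,r}} {{q,t},{s,t},{q,s,t}}
  V34: {{r},{t},{p,r},{q,r},{q,t},{r,t},{s,t},{p,q,r},{q,s,t}}
  V123: {{p,q},{p,r},{p,s},{p,q,r},{p,q,s}} {{s,t},{q,s,t}}
  V124: {{p,r},{p,q,r}} {{s,t},{q,s,t}}
  V134: {{p,r},{p,q,r}} {{s,t},{q,s,t}}
  V234: {{r},{p,r},{q,r},{r,t},{p,q,r}} {{q,t},{s,t},{q,s,t}}
  V1234: {{p,r},{p,q,r}} {{s,t},{q,s,t}}
C dims 4,10,8,2; δ0: rk 3, SNF 1^3; δ1: rk 6, SNF 1^6; δ2: rk 2, SNF 1^2
Ȟ^0: (4−3)−0=1 ⇒ Z
Ȟ^1: (10−6)−3=1 ⇒ Z
Ȟ^2: (8−2)−6=0 ⇒ 0

Ȟ^0 = Z,  Ȟ^1 = Z,  Ȟ^2 = 0
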